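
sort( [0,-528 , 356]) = [ - 528, 0,356] 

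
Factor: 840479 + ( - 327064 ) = 5^1*7^1*14669^1 = 513415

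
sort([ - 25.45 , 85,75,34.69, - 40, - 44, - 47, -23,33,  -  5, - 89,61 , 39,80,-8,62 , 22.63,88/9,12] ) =[ - 89, - 47, - 44, - 40, - 25.45, - 23, - 8 , - 5, 88/9,12,22.63, 33, 34.69,39, 61, 62,75,  80,85]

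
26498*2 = 52996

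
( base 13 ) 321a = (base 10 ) 6952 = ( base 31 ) 778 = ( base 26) A7A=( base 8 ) 15450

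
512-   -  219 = 731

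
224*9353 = 2095072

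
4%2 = 0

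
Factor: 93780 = 2^2*3^2*5^1*521^1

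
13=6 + 7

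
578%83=80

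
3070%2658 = 412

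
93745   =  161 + 93584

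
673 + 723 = 1396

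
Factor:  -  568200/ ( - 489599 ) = 600/517 = 2^3*3^1*5^2*11^( - 1) * 47^( - 1)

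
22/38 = 11/19 = 0.58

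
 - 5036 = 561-5597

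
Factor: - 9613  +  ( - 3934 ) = - 13547= - 19^1*23^1*31^1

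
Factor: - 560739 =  - 3^1*409^1*457^1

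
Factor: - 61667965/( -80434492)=2^(  -  2 )*5^1*12333593^1 * 20108623^( - 1)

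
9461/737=12 + 617/737=12.84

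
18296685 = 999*18315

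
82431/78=1056+ 21/26 = 1056.81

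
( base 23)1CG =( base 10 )821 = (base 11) 687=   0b1100110101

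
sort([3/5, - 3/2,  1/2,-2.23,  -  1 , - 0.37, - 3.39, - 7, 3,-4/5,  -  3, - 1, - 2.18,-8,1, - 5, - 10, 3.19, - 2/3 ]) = [ - 10, - 8,- 7, - 5 , - 3.39, - 3, - 2.23, - 2.18, - 3/2, - 1, -1, - 4/5 , - 2/3, - 0.37,1/2, 3/5,1 , 3, 3.19]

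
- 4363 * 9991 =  - 43590733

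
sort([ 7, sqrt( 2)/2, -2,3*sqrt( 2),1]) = [ - 2,sqrt( 2 ) /2 , 1,3*sqrt( 2), 7 ] 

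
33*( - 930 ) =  - 30690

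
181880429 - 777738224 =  - 595857795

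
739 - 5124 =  - 4385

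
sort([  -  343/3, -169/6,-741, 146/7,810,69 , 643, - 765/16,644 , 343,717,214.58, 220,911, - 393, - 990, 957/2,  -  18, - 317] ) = [-990,  -  741 ,-393,-317, - 343/3,- 765/16, - 169/6,  -  18,146/7, 69, 214.58 , 220,343, 957/2 , 643, 644,717,810, 911 ] 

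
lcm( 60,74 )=2220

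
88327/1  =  88327 = 88327.00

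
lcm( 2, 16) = 16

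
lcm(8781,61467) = 61467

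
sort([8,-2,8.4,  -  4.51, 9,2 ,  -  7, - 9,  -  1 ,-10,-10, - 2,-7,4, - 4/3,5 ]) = [ - 10, - 10, - 9, - 7, - 7, - 4.51, - 2, - 2, - 4/3, - 1, 2,4,  5,8, 8.4, 9]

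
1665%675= 315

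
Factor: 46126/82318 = 79^( - 1)*521^( - 1 )*23063^1 = 23063/41159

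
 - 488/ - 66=244/33 = 7.39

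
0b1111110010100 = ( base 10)8084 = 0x1f94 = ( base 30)8te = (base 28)A8K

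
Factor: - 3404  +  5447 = 2043  =  3^2 * 227^1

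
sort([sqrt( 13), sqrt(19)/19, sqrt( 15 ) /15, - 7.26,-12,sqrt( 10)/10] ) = [ - 12, - 7.26, sqrt ( 19)/19,sqrt(15)/15,sqrt (10 ) /10,sqrt(13) ] 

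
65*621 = 40365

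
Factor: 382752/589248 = 443/682  =  2^( - 1 )*11^( - 1 ) * 31^( - 1)*443^1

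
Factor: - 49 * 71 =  - 7^2*71^1 = - 3479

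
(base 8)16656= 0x1dae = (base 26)b66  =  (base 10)7598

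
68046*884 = 60152664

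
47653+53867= 101520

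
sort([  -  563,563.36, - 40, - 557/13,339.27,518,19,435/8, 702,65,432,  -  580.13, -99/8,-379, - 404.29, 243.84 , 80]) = [- 580.13, - 563,-404.29, - 379, - 557/13, - 40,-99/8,19, 435/8, 65 , 80, 243.84,  339.27,432,518, 563.36,702] 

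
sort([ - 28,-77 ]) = [-77,  -  28 ]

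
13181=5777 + 7404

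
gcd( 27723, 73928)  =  9241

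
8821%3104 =2613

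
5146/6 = 2573/3= 857.67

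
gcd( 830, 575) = 5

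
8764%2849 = 217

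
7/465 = 7/465 = 0.02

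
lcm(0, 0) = 0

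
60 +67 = 127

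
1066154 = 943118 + 123036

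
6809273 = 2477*2749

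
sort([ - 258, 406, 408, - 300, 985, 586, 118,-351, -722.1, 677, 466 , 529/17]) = [-722.1,-351, - 300, - 258,529/17, 118  ,  406,408,466,586, 677, 985 ] 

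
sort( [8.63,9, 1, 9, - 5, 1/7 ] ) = [ - 5,  1/7 , 1,8.63,9, 9 ] 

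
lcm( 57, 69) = 1311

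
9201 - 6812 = 2389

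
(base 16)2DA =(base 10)730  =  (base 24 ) 16a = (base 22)1B4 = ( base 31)NH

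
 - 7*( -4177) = 29239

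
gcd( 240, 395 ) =5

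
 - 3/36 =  - 1 + 11/12=   -  0.08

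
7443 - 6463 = 980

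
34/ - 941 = -34/941=-0.04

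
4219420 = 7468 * 565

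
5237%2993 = 2244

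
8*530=4240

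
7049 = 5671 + 1378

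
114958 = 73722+41236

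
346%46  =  24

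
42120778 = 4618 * 9121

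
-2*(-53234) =106468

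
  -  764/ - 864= 191/216 = 0.88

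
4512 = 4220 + 292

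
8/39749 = 8/39749 = 0.00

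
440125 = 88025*5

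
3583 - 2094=1489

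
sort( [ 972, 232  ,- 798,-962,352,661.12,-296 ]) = [ - 962,- 798, - 296, 232,  352, 661.12, 972]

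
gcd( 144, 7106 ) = 2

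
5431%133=111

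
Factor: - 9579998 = - 2^1*4789999^1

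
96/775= 96/775 = 0.12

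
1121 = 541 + 580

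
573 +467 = 1040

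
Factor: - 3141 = -3^2*349^1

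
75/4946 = 75/4946  =  0.02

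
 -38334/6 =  - 6389  =  - 6389.00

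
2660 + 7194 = 9854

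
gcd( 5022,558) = 558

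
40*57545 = 2301800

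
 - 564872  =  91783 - 656655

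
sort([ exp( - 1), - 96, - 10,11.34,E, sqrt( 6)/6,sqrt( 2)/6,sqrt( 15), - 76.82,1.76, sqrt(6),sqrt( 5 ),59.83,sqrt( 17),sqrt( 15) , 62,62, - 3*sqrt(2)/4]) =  [ - 96,  -  76.82, - 10,  -  3*sqrt( 2)/4 , sqrt( 2) /6,exp( - 1), sqrt(6)/6, 1.76,sqrt(5 ),sqrt( 6 ), E,sqrt( 15),  sqrt( 15) , sqrt( 17 ),11.34,  59.83,62,  62 ] 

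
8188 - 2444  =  5744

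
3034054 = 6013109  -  2979055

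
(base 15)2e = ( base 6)112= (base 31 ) 1d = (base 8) 54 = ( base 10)44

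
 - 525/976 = - 1  +  451/976 = - 0.54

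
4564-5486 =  - 922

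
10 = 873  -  863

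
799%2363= 799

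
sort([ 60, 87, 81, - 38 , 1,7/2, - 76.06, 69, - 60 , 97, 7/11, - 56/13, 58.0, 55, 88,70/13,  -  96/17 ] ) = [ - 76.06,  -  60, - 38, - 96/17, -56/13,  7/11, 1,7/2, 70/13, 55 , 58.0, 60,69, 81, 87,  88,  97 ]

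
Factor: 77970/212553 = 2^1*3^( - 1)*5^1* 11^( - 1 ) * 19^(-1 )*23^1 = 230/627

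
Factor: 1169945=5^1*7^1*33427^1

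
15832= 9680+6152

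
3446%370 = 116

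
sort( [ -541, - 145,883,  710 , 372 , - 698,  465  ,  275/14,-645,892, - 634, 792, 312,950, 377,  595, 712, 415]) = [ - 698 , - 645, -634, - 541, - 145, 275/14,  312,372, 377  ,  415,  465, 595, 710,  712, 792,883, 892,950 ] 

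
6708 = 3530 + 3178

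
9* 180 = 1620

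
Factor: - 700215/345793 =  - 3^1*5^1  *7^( - 2 ) * 7057^(-1 ) * 46681^1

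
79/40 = 79/40=1.98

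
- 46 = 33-79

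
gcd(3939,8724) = 3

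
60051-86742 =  - 26691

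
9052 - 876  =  8176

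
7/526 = 7/526 = 0.01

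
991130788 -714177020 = 276953768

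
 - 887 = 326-1213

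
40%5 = 0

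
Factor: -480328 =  - 2^3*60041^1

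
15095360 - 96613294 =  - 81517934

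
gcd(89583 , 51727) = 13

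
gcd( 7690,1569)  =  1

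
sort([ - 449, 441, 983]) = [ - 449, 441, 983]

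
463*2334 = 1080642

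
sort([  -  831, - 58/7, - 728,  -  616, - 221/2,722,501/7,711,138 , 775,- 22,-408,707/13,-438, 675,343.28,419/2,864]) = [ - 831, - 728, - 616  , - 438, - 408, - 221/2,  -  22, - 58/7, 707/13,501/7 , 138, 419/2,343.28,675 , 711,722,775 , 864]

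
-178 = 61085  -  61263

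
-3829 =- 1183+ -2646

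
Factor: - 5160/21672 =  - 3^( - 1) * 5^1*7^( - 1) = - 5/21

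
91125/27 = 3375 = 3375.00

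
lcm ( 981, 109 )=981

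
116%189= 116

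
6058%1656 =1090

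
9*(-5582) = -50238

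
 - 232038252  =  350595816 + - 582634068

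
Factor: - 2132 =-2^2*13^1*41^1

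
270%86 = 12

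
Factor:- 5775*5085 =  - 29365875 = -3^3*5^3*7^1* 11^1*113^1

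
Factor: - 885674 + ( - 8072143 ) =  -3^3*11^1*30161^1 = - 8957817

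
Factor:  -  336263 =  - 336263^1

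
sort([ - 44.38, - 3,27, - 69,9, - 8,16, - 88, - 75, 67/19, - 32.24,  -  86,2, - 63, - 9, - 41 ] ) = [ - 88, - 86, - 75, - 69,-63, - 44.38, - 41, -32.24,-9, - 8 , - 3,2 , 67/19,9,16,27]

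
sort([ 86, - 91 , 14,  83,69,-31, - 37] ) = [ - 91, - 37, - 31,14, 69,83,  86]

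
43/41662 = 43/41662 = 0.00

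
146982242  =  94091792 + 52890450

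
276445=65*4253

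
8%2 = 0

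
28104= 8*3513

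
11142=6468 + 4674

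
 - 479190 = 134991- 614181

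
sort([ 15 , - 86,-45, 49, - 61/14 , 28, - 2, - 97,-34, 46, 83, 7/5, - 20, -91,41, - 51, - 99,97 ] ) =[ - 99 , - 97, - 91,-86,-51, - 45, - 34,  -  20, - 61/14,-2,7/5,15,28,41,46,49,83,97]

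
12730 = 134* 95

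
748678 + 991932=1740610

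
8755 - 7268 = 1487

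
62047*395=24508565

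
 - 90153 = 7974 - 98127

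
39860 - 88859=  - 48999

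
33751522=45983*734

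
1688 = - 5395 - -7083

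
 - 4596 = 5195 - 9791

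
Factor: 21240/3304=45/7 = 3^2*5^1*7^(- 1)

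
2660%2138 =522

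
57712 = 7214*8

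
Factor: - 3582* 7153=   -  2^1*3^2*23^1 * 199^1 * 311^1   =  - 25622046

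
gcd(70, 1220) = 10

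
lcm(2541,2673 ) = 205821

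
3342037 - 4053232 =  - 711195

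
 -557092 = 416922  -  974014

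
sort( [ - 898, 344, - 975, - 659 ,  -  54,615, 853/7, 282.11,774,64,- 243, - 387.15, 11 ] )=[ -975, - 898, - 659, - 387.15,  -  243 , - 54,11,  64,853/7, 282.11, 344,615,774] 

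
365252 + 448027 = 813279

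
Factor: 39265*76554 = 2^1*3^2*5^1*4253^1*7853^1 = 3005892810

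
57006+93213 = 150219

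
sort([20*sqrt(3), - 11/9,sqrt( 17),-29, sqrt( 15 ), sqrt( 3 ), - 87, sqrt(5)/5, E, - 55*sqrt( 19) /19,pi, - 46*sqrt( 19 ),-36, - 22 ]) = [ - 46*sqrt( 19), - 87, - 36, - 29 , -22  ,-55*sqrt( 19)/19, - 11/9, sqrt(5 ) /5, sqrt( 3 ),E,pi, sqrt(15), sqrt( 17 ), 20*sqrt( 3) ] 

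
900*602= 541800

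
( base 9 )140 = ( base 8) 165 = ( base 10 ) 117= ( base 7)225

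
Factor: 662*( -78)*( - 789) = 2^2*3^2 * 13^1*263^1*  331^1 = 40740804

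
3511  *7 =24577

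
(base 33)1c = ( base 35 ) 1a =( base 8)55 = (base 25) 1K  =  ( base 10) 45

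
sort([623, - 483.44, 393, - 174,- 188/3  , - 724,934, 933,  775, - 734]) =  [-734, - 724, - 483.44,  -  174, - 188/3, 393,623,  775, 933, 934]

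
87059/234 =372 + 11/234 = 372.05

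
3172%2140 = 1032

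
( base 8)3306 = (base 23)369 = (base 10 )1734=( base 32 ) 1m6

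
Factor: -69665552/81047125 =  - 2^4*5^( - 3) * 11^1* 19^1*83^1*251^1 * 648377^( - 1)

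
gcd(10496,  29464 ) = 8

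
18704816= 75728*247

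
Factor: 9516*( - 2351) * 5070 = - 2^3*3^2*5^1*13^3*61^1*2351^1 = -113426628120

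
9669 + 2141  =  11810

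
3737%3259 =478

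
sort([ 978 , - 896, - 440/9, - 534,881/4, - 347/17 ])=[ - 896,  -  534, - 440/9, - 347/17 , 881/4 , 978]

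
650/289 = 2 + 72/289 =2.25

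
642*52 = 33384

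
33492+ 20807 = 54299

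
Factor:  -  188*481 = - 2^2*13^1*37^1*47^1= -90428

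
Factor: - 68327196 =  - 2^2 * 3^1*7^1*813419^1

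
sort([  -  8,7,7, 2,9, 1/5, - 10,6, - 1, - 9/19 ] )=[ - 10, - 8,-1, - 9/19, 1/5 , 2, 6,7, 7, 9 ]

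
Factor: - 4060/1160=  - 2^( - 1) * 7^1 =- 7/2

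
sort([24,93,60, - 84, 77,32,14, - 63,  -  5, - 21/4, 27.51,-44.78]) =[- 84 , - 63, - 44.78, - 21/4,-5,  14 , 24, 27.51, 32,60,77, 93 ]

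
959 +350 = 1309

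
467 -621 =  - 154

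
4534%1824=886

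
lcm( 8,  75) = 600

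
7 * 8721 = 61047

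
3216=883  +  2333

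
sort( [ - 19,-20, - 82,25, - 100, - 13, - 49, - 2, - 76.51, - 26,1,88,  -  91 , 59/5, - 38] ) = [ - 100 , -91, - 82, -76.51, - 49, - 38,-26, - 20, - 19, - 13,- 2,1, 59/5 , 25,  88 ]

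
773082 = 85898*9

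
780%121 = 54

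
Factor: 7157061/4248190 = 2^ ( - 1 ) * 3^2*5^( - 1 )*233^1 *3413^1*424819^( - 1 ) 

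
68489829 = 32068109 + 36421720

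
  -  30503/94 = -325 + 1/2= -324.50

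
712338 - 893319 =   -  180981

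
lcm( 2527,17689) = 17689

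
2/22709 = 2/22709 = 0.00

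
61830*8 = 494640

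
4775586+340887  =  5116473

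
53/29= 53/29  =  1.83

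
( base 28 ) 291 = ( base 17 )652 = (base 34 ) 1JJ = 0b11100011101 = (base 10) 1821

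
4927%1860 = 1207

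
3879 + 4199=8078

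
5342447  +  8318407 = 13660854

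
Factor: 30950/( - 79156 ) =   -  2^( - 1)*5^2* 7^( - 1 )*11^(  -  1 )*257^ (  -  1 )*619^1 = - 15475/39578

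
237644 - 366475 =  - 128831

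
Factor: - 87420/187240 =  -141/302 =-2^(  -  1) * 3^1*47^1*151^(  -  1)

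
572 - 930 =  - 358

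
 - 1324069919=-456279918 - 867790001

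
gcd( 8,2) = 2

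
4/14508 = 1/3627 = 0.00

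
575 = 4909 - 4334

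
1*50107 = 50107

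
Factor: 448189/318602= 2^( - 1 )*7^1*43^1*241^(-1)*661^(  -  1) * 1489^1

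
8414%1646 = 184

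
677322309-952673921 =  - 275351612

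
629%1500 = 629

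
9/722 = 9/722 = 0.01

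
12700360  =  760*16711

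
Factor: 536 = 2^3 * 67^1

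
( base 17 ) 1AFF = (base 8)17611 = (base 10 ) 8073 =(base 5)224243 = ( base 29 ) 9hb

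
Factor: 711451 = 13^1*54727^1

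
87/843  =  29/281 = 0.10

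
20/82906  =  10/41453 = 0.00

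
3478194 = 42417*82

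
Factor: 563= 563^1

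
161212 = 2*80606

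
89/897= 89/897=0.10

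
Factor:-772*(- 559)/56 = 107887/14 = 2^ ( - 1) * 7^( - 1) *13^1*43^1 * 193^1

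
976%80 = 16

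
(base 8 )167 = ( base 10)119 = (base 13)92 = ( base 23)54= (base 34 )3h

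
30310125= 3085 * 9825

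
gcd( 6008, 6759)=751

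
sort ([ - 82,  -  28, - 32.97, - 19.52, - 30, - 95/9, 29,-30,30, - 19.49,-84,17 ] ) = [ - 84, - 82, - 32.97 ,-30, - 30,-28,  -  19.52, - 19.49, - 95/9, 17, 29, 30] 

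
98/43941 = 98/43941 = 0.00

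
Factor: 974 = 2^1*487^1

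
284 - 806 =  - 522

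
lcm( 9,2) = 18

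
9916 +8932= 18848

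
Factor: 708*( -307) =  - 217356  =  - 2^2*3^1*59^1*307^1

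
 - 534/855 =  - 178/285 =- 0.62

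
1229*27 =33183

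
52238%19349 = 13540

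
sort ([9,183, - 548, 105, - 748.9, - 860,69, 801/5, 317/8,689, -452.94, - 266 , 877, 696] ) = [ - 860, - 748.9, - 548,-452.94, - 266,9,317/8,69, 105,  801/5,183, 689, 696,877]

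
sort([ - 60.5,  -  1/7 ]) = [ - 60.5, - 1/7 ]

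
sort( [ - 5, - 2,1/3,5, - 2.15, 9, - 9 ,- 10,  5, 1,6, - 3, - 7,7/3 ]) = [ - 10,- 9, - 7,- 5, - 3,- 2.15,-2,1/3,1, 7/3,  5,5, 6 , 9] 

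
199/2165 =199/2165= 0.09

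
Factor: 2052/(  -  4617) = -4/9 = - 2^2 * 3^ (-2 )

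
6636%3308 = 20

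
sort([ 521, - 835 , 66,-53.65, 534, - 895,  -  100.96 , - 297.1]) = [ - 895,-835, - 297.1, - 100.96,- 53.65,66, 521, 534]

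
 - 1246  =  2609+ - 3855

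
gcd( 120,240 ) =120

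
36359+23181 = 59540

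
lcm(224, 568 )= 15904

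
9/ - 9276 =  - 3/3092 = - 0.00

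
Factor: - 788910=  -  2^1*3^1*5^1*26297^1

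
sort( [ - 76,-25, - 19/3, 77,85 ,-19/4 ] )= [-76, - 25, - 19/3, - 19/4, 77,85]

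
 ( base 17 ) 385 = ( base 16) 3F0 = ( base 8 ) 1760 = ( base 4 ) 33300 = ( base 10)1008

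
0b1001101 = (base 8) 115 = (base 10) 77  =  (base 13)5C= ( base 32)2D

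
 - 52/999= - 52/999 = - 0.05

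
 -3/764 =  - 3/764 = - 0.00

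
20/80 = 1/4 = 0.25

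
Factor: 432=2^4 * 3^3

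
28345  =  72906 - 44561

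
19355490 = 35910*539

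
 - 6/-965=6/965 = 0.01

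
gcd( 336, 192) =48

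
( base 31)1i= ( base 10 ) 49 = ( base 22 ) 25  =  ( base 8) 61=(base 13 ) 3a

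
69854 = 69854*1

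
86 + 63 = 149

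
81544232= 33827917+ 47716315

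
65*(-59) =  -  3835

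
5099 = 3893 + 1206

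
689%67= 19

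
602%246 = 110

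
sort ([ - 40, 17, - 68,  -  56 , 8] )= [ - 68,- 56,-40, 8, 17 ] 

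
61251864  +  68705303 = 129957167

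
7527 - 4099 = 3428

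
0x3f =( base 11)58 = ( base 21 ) 30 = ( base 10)63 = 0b111111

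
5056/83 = 60 + 76/83 = 60.92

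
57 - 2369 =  - 2312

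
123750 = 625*198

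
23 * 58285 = 1340555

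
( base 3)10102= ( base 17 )57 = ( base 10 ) 92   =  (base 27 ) 3b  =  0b1011100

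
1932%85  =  62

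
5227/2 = 2613+1/2 = 2613.50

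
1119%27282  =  1119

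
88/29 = 88/29  =  3.03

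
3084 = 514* 6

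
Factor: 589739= 101^1*5839^1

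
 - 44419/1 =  - 44419 = - 44419.00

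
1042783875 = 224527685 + 818256190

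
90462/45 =2010 + 4/15 = 2010.27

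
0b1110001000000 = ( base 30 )812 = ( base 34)68o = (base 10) 7232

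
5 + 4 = 9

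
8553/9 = 2851/3= 950.33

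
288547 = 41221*7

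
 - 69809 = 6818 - 76627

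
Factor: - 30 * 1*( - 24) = 2^4*3^2*5^1 = 720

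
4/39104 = 1/9776 = 0.00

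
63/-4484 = - 63/4484 = - 0.01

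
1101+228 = 1329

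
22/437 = 22/437 =0.05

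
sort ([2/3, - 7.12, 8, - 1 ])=[ - 7.12,  -  1,  2/3,8 ] 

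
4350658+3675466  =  8026124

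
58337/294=198 + 125/294 =198.43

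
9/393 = 3/131  =  0.02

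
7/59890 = 7/59890 = 0.00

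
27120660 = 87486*310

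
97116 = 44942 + 52174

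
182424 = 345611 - 163187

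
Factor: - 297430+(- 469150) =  - 2^2*5^1*38329^1   =  - 766580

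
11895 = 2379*5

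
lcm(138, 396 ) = 9108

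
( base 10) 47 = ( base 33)1e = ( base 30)1h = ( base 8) 57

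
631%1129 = 631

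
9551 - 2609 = 6942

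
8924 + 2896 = 11820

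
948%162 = 138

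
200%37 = 15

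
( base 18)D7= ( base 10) 241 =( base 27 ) 8P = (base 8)361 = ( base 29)89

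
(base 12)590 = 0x33C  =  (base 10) 828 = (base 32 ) ps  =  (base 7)2262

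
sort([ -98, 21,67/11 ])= [ - 98, 67/11, 21]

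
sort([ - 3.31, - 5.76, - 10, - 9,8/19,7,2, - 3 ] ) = [ - 10, - 9,-5.76, - 3.31 , - 3,8/19 , 2,7]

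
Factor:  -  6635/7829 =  - 5^1 *1327^1*7829^ (  -  1)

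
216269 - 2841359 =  -2625090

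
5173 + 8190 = 13363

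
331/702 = 331/702 =0.47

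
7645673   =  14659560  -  7013887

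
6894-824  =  6070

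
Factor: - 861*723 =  - 3^2 * 7^1*41^1*241^1 = - 622503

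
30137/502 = 60 + 17/502=60.03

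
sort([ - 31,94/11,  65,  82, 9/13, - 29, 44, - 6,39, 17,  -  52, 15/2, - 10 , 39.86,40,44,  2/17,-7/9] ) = [ - 52, - 31,- 29,-10, - 6,-7/9, 2/17, 9/13, 15/2,94/11,17,39,39.86, 40,  44 , 44, 65, 82]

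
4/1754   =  2/877 = 0.00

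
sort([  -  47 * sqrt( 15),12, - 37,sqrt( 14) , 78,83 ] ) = [-47*sqrt(15 ),  -  37, sqrt(14) , 12,  78, 83 ]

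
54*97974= 5290596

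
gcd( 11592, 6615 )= 63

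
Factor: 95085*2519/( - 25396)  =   - 2^(  -  2 )*3^2*5^1*7^( - 1)*11^1*229^1*907^(  -  1)*2113^1 =- 239519115/25396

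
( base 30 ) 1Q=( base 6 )132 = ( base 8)70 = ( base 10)56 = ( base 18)32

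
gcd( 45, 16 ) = 1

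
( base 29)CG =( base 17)147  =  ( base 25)ee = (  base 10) 364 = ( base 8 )554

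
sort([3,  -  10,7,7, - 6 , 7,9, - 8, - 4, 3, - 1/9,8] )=[ - 10 , - 8, - 6,  -  4,  -  1/9,  3,3,7,7,7, 8, 9]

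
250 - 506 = -256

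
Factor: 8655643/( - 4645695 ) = -3^( - 1)*5^(-1 )*281^1*30803^1 * 309713^(  -  1 )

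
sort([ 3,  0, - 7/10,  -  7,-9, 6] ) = [ - 9,-7, - 7/10 , 0, 3, 6] 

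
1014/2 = 507= 507.00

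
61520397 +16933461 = 78453858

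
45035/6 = 45035/6= 7505.83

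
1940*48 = 93120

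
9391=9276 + 115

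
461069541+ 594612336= 1055681877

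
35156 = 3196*11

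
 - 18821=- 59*319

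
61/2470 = 61/2470 = 0.02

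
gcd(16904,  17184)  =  8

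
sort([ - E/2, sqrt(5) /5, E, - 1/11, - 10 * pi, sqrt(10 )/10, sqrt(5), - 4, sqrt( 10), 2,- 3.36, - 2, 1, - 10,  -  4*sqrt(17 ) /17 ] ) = [-10 * pi, - 10, - 4, - 3.36, - 2, - E/2, - 4 * sqrt(17)/17, - 1/11, sqrt(10) /10,sqrt(5) /5, 1,2, sqrt(5),E, sqrt ( 10 )]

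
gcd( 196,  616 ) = 28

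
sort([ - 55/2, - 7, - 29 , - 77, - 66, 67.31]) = [ - 77, - 66,-29, - 55/2, - 7, 67.31]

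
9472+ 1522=10994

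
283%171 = 112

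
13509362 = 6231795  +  7277567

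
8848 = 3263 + 5585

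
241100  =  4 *60275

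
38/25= 38/25 =1.52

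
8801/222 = 39 + 143/222 = 39.64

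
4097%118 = 85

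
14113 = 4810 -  - 9303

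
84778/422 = 42389/211 = 200.90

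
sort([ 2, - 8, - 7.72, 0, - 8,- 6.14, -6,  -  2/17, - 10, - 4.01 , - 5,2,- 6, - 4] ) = [ - 10,-8, -8, - 7.72, - 6.14, - 6, - 6, - 5, - 4.01, - 4, - 2/17, 0, 2, 2 ]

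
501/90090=167/30030= 0.01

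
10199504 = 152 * 67102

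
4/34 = 2/17 = 0.12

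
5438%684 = 650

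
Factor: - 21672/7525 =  - 2^3*3^2*5^( - 2) = - 72/25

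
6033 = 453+5580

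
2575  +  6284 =8859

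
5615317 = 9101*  617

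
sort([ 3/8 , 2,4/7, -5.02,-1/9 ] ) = [ - 5.02,-1/9, 3/8, 4/7,2]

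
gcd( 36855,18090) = 135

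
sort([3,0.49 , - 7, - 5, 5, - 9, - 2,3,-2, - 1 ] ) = [ - 9, - 7, - 5, - 2, - 2, - 1, 0.49,  3,3, 5] 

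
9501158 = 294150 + 9207008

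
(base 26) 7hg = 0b1010001000110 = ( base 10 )5190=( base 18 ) g06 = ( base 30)5N0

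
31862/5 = 6372  +  2/5 =6372.40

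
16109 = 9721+6388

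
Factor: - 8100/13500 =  - 3/5 =- 3^1 * 5^( - 1 )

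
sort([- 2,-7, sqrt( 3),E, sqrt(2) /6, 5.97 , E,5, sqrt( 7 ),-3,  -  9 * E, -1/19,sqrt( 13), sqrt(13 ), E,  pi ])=[ - 9 * E,- 7, - 3, - 2 ,  -  1/19,  sqrt(2 ) /6, sqrt( 3 ),sqrt( 7 ), E,  E, E, pi, sqrt( 13 ) , sqrt(13), 5,  5.97]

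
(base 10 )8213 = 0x2015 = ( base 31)8gt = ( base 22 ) gl7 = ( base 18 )1765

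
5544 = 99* 56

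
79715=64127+15588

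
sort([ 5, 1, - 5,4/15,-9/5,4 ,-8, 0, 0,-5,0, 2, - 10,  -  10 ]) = [  -  10,-10,-8, - 5 , - 5, - 9/5,0,  0,0,4/15,1, 2,  4,5]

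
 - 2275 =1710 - 3985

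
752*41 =30832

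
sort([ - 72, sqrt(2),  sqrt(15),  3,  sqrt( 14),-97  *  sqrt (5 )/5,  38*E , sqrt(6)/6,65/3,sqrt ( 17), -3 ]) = [-72, - 97*sqrt( 5)/5, - 3 , sqrt( 6)/6, sqrt (2 ), 3 , sqrt( 14),  sqrt( 15), sqrt( 17 ),65/3,38*E]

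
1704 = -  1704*(-1 ) 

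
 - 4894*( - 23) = 112562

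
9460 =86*110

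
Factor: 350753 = 13^1 * 26981^1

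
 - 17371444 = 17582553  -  34953997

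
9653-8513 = 1140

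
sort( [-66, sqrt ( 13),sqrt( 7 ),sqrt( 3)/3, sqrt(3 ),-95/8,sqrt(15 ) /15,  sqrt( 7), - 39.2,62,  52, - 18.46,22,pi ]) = [ - 66, - 39.2, - 18.46, - 95/8 , sqrt( 15) /15,sqrt( 3)/3,sqrt( 3 ),sqrt (7),sqrt ( 7),pi,sqrt( 13), 22 , 52, 62] 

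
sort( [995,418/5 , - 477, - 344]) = [-477,- 344,418/5,995]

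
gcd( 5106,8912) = 2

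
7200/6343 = 7200/6343 = 1.14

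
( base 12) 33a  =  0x1DE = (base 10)478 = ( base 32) eu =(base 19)163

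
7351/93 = 79  +  4/93 = 79.04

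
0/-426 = 0/1 = -0.00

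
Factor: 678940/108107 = 2^2*5^1*83^1*409^1*108107^( - 1)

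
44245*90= 3982050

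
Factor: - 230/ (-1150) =1/5 = 5^( - 1)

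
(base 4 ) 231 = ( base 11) 41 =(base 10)45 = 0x2D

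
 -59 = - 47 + -12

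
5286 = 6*881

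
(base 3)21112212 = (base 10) 5504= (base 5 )134004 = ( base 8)12600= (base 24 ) 9d8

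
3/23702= 3/23702 = 0.00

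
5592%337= 200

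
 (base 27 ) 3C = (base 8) 135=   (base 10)93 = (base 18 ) 53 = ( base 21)49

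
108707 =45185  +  63522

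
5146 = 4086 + 1060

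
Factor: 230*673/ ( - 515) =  - 2^1*23^1*103^( - 1)*673^1 =-  30958/103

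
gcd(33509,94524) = 1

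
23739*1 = 23739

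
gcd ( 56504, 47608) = 8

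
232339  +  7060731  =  7293070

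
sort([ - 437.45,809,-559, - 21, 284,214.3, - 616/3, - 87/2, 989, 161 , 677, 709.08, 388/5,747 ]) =[ - 559,-437.45, - 616/3, - 87/2,  -  21,388/5,161 , 214.3,  284,677,  709.08,747,809,989]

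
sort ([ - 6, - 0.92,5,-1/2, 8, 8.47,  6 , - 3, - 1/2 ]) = [ - 6,-3, - 0.92, - 1/2, - 1/2,5,  6 , 8, 8.47 ]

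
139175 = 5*27835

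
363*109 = 39567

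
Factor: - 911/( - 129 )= 3^( - 1)*43^(  -  1)*911^1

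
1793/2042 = 1793/2042 = 0.88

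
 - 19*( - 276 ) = 5244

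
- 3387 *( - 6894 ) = 23349978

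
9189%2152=581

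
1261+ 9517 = 10778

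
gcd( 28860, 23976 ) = 444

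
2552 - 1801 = 751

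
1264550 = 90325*14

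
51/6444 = 17/2148 = 0.01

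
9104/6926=4552/3463=1.31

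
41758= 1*41758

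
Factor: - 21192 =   -  2^3*3^1* 883^1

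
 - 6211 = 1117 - 7328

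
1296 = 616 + 680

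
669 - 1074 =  - 405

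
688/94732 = 172/23683 = 0.01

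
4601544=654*7036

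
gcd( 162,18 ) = 18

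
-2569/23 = - 2569/23= -111.70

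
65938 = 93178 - 27240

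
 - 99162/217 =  - 457+1/31 = - 456.97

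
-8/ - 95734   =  4/47867 = 0.00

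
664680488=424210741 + 240469747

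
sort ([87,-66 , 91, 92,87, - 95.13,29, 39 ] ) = [ - 95.13,  -  66,29, 39,87, 87, 91,92 ] 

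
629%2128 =629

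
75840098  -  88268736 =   -  12428638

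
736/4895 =736/4895 = 0.15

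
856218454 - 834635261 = 21583193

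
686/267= 2 +152/267=2.57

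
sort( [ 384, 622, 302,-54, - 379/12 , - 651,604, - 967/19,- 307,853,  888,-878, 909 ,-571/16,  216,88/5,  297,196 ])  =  [ - 878, - 651, - 307,  -  54,-967/19,- 571/16, - 379/12, 88/5, 196,216,  297,  302, 384,604, 622, 853, 888,909 ] 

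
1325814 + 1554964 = 2880778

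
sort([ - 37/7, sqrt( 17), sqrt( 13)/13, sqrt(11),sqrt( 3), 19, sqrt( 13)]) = [ - 37/7,sqrt( 13)/13, sqrt(3), sqrt( 11),sqrt ( 13 ) , sqrt( 17), 19 ] 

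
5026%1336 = 1018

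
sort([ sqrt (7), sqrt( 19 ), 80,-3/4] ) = [-3/4,  sqrt( 7), sqrt( 19), 80 ]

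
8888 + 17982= 26870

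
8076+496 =8572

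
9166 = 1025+8141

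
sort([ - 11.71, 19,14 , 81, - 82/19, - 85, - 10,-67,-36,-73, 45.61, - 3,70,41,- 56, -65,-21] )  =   [ - 85, - 73, - 67 , - 65, -56, - 36, - 21,-11.71,-10, - 82/19,- 3,14,19,41,45.61,70,81]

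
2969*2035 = 6041915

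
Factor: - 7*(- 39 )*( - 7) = -1911=- 3^1*7^2*13^1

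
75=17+58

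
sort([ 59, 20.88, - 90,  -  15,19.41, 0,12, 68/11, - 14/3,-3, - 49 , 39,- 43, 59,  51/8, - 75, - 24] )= [ - 90, - 75,-49, - 43, - 24,-15, - 14/3, - 3,0,68/11,51/8,12, 19.41 , 20.88, 39,59,59] 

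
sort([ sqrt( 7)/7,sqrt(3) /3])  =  [sqrt(7)/7 , sqrt(  3) /3 ] 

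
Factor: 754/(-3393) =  - 2^1*3^ (-2) = - 2/9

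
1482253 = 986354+495899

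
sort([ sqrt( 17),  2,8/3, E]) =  [2,8/3,E,sqrt(17) ]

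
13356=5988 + 7368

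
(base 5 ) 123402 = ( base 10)4852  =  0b1001011110100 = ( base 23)93M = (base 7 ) 20101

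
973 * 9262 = 9011926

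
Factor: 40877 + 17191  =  2^2*3^2*1613^1=58068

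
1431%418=177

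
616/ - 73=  -616/73 = - 8.44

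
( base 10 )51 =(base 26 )1p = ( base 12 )43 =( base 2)110011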